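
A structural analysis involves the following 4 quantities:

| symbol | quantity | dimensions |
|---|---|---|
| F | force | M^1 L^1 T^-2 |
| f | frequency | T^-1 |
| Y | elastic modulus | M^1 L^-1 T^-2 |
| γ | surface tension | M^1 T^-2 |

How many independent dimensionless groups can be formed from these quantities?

1

There are 4 variables and 3 base dimensions (M, L, T).
The dimension matrix has rank 3.
Independent dimensionless groups: 4 − 3 = 1.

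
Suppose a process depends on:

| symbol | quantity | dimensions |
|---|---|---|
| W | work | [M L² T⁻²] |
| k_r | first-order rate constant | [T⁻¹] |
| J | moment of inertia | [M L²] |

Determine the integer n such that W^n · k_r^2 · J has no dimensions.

-1

Balance the M exponent: (1)·n from W, plus 2·(0) + (1) = 1 from the rest, must sum to zero.
n + 1 = 0, so n = -1.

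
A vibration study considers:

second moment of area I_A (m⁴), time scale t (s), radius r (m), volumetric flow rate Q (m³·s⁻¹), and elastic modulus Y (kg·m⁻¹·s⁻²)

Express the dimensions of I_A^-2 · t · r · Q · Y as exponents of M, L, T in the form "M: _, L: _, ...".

M: 1, L: -5, T: -2

Collect each base-dimension exponent across the product:
  M: −2·(0) + (0) + (0) + (0) + (1) = 1
  L: −2·(4) + (0) + (1) + (3) + (-1) = -5
  T: −2·(0) + (1) + (0) + (-1) + (-2) = -2
So the dimensions are [M L⁻⁵ T⁻²].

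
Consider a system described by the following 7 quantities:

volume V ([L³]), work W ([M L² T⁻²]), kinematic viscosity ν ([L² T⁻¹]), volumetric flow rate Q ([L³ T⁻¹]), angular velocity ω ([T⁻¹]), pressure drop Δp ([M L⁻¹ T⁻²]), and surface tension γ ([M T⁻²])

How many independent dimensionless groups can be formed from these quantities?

There are 7 variables and 3 base dimensions (M, L, T).
The dimension matrix has rank 3.
Independent dimensionless groups: 7 − 3 = 4.

4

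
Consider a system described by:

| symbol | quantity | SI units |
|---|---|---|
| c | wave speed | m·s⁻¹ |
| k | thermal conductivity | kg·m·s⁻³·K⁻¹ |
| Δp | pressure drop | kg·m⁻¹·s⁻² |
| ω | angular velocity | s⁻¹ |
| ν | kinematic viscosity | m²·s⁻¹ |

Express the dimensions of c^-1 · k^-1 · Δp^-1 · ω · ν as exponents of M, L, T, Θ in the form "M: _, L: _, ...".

Collect each base-dimension exponent across the product:
  M: −(0) − (1) − (1) + (0) + (0) = -2
  L: −(1) − (1) − (-1) + (0) + (2) = 1
  T: −(-1) − (-3) − (-2) + (-1) + (-1) = 4
  Θ: −(0) − (-1) − (0) + (0) + (0) = 1
So the dimensions are [M⁻² L T⁴ Θ].

M: -2, L: 1, T: 4, Θ: 1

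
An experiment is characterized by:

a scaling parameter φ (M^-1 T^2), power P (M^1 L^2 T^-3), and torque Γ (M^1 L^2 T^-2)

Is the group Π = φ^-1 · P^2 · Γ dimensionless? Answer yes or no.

no

Sum the exponent of each base dimension across the product:
  M: −[φ]_M + 2·[P]_M + [Γ]_M = −(-1) + 2·(1) + (1) = 4
  L: −[φ]_L + 2·[P]_L + [Γ]_L = −(0) + 2·(2) + (2) = 6
  T: −[φ]_T + 2·[P]_T + [Γ]_T = −(2) + 2·(-3) + (-2) = -10
Net dimensions [M⁴ L⁶ T⁻¹⁰] ≠ [1] — not dimensionless.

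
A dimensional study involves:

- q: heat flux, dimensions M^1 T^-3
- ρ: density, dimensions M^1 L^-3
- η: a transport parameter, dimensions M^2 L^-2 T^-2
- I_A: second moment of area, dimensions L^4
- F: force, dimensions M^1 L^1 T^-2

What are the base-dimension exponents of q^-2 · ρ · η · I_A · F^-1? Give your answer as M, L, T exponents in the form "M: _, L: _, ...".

M: 0, L: -2, T: 6

Collect each base-dimension exponent across the product:
  M: −2·(1) + (1) + (2) + (0) − (1) = 0
  L: −2·(0) + (-3) + (-2) + (4) − (1) = -2
  T: −2·(-3) + (0) + (-2) + (0) − (-2) = 6
So the dimensions are [L⁻² T⁶].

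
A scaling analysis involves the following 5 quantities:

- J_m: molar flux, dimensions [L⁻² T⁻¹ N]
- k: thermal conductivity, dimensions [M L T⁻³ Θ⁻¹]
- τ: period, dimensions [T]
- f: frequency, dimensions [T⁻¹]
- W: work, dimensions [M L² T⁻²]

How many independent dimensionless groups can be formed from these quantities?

There are 5 variables and 5 base dimensions (M, L, T, Θ, N).
The dimension matrix has rank 4 (less than 5: the dimension vectors are linearly dependent).
Independent dimensionless groups: 5 − 4 = 1.

1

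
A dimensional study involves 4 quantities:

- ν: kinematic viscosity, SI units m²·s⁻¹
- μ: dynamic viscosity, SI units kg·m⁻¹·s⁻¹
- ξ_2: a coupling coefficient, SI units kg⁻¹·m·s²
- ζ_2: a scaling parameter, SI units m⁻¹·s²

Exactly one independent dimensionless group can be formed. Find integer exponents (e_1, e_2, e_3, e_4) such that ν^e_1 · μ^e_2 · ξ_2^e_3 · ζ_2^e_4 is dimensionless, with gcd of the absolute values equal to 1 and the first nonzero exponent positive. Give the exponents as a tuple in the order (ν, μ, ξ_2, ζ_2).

M: e_1·(0) + e_2·(1) + e_3·(-1) + e_4·(0) = 0
L: e_1·(2) + e_2·(-1) + e_3·(1) + e_4·(-1) = 0
T: e_1·(-1) + e_2·(-1) + e_3·(2) + e_4·(2) = 0
Solving this homogeneous linear system for the smallest-integer solution (first nonzero entry positive) gives (1, -3, -3, 2).

(1, -3, -3, 2)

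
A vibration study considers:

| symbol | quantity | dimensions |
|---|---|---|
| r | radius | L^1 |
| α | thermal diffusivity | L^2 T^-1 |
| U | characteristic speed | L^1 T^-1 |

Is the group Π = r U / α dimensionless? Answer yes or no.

Sum the exponent of each base dimension across the product:
  L: [r]_L − [α]_L + [U]_L = (1) − (2) + (1) = 0
  T: [r]_T − [α]_T + [U]_T = (0) − (-1) + (-1) = 0
All base exponents vanish — dimensionless.

yes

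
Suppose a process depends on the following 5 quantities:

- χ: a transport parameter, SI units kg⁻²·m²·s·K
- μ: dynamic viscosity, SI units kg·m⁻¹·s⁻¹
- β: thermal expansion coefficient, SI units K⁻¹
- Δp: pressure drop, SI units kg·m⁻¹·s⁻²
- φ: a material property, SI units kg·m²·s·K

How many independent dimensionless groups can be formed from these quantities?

There are 5 variables and 4 base dimensions (M, L, T, Θ).
The dimension matrix has rank 4.
Independent dimensionless groups: 5 − 4 = 1.

1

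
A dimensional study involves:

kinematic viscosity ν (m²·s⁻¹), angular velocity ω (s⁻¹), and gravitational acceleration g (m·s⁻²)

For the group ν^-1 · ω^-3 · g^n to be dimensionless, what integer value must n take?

2

Balance the L exponent: (1)·n from g, plus −(2) − 3·(0) = -2 from the rest, must sum to zero.
n − 2 = 0, so n = 2.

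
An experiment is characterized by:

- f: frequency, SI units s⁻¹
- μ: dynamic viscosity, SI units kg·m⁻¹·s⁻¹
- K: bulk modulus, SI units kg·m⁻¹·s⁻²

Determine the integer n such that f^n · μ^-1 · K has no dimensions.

Balance the T exponent: (-1)·n from f, plus −(-1) + (-2) = -1 from the rest, must sum to zero.
−n − 1 = 0, so n = -1.

-1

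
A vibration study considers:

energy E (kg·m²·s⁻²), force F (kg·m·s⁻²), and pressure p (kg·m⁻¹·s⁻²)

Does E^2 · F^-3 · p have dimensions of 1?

yes

Sum the exponent of each base dimension across the product:
  M: 2·[E]_M − 3·[F]_M + [p]_M = 2·(1) − 3·(1) + (1) = 0
  L: 2·[E]_L − 3·[F]_L + [p]_L = 2·(2) − 3·(1) + (-1) = 0
  T: 2·[E]_T − 3·[F]_T + [p]_T = 2·(-2) − 3·(-2) + (-2) = 0
All base exponents vanish — dimensionless.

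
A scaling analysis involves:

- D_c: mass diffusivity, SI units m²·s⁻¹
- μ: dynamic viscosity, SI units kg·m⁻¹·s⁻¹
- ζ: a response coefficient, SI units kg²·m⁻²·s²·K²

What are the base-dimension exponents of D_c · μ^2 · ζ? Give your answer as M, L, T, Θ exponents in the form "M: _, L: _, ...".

M: 4, L: -2, T: -1, Θ: 2

Collect each base-dimension exponent across the product:
  M: (0) + 2·(1) + (2) = 4
  L: (2) + 2·(-1) + (-2) = -2
  T: (-1) + 2·(-1) + (2) = -1
  Θ: (0) + 2·(0) + (2) = 2
So the dimensions are [M⁴ L⁻² T⁻¹ Θ²].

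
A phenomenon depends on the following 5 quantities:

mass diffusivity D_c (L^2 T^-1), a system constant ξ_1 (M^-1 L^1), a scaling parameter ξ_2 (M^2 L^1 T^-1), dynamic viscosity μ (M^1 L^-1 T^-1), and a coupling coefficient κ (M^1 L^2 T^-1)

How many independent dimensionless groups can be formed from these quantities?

2

There are 5 variables and 3 base dimensions (M, L, T).
The dimension matrix has rank 3.
Independent dimensionless groups: 5 − 3 = 2.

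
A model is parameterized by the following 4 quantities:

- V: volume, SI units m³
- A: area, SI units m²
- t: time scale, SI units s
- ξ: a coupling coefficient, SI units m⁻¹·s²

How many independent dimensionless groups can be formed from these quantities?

2

There are 4 variables and 2 base dimensions (L, T).
The dimension matrix has rank 2.
Independent dimensionless groups: 4 − 2 = 2.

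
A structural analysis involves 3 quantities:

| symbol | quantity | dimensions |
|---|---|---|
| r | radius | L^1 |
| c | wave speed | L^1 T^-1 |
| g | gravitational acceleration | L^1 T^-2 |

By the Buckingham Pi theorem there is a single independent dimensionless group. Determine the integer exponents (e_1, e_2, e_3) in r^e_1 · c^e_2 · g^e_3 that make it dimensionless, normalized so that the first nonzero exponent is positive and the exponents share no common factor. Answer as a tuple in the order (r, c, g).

(1, -2, 1)

L: e_1·(1) + e_2·(1) + e_3·(1) = 0
T: e_1·(0) + e_2·(-1) + e_3·(-2) = 0
Solving this homogeneous linear system for the smallest-integer solution (first nonzero entry positive) gives (1, -2, 1).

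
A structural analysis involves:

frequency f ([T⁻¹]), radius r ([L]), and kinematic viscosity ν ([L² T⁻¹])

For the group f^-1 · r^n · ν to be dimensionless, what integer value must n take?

-2

Balance the L exponent: (1)·n from r, plus −(0) + (2) = 2 from the rest, must sum to zero.
n + 2 = 0, so n = -2.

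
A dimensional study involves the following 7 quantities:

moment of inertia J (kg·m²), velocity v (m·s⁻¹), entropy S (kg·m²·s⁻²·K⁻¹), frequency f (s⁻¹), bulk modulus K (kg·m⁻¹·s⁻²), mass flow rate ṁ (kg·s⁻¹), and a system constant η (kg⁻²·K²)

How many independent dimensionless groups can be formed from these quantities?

3

There are 7 variables and 4 base dimensions (M, L, T, Θ).
The dimension matrix has rank 4.
Independent dimensionless groups: 7 − 4 = 3.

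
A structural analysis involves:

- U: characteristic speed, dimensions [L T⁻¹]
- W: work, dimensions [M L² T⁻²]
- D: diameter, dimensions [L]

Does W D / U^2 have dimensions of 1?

no

Sum the exponent of each base dimension across the product:
  M: −2·[U]_M + [W]_M + [D]_M = −2·(0) + (1) + (0) = 1
  L: −2·[U]_L + [W]_L + [D]_L = −2·(1) + (2) + (1) = 1
  T: −2·[U]_T + [W]_T + [D]_T = −2·(-1) + (-2) + (0) = 0
Net dimensions [M L] ≠ [1] — not dimensionless.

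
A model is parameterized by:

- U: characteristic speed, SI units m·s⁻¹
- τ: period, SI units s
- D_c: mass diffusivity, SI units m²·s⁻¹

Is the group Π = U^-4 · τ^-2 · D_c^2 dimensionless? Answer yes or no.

yes

Sum the exponent of each base dimension across the product:
  M: −4·[U]_M − 2·[τ]_M + 2·[D_c]_M = −4·(0) − 2·(0) + 2·(0) = 0
  L: −4·[U]_L − 2·[τ]_L + 2·[D_c]_L = −4·(1) − 2·(0) + 2·(2) = 0
  T: −4·[U]_T − 2·[τ]_T + 2·[D_c]_T = −4·(-1) − 2·(1) + 2·(-1) = 0
All base exponents vanish — dimensionless.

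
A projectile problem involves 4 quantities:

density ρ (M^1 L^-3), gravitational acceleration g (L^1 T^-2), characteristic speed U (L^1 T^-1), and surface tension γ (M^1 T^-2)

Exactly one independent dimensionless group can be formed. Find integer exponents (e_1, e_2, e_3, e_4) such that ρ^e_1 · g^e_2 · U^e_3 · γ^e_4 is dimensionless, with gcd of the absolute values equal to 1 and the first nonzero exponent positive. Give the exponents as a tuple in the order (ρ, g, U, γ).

M: e_1·(1) + e_2·(0) + e_3·(0) + e_4·(1) = 0
L: e_1·(-3) + e_2·(1) + e_3·(1) + e_4·(0) = 0
T: e_1·(0) + e_2·(-2) + e_3·(-1) + e_4·(-2) = 0
Solving this homogeneous linear system for the smallest-integer solution (first nonzero entry positive) gives (1, -1, 4, -1).

(1, -1, 4, -1)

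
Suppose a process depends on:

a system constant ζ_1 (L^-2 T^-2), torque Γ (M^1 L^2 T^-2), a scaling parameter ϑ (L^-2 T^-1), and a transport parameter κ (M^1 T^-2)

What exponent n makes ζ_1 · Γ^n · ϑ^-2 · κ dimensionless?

-1

Balance the M exponent: (1)·n from Γ, plus (0) − 2·(0) + (1) = 1 from the rest, must sum to zero.
n + 1 = 0, so n = -1.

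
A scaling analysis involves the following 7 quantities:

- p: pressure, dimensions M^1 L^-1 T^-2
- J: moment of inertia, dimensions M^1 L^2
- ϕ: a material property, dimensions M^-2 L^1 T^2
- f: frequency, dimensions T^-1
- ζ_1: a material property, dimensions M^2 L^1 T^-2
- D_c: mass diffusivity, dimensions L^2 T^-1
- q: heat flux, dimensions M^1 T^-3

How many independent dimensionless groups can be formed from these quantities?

4

There are 7 variables and 3 base dimensions (M, L, T).
The dimension matrix has rank 3.
Independent dimensionless groups: 7 − 3 = 4.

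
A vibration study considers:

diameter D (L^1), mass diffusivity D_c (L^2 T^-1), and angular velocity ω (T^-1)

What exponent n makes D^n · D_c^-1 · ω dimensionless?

2

Balance the L exponent: (1)·n from D, plus −(2) + (0) = -2 from the rest, must sum to zero.
n − 2 = 0, so n = 2.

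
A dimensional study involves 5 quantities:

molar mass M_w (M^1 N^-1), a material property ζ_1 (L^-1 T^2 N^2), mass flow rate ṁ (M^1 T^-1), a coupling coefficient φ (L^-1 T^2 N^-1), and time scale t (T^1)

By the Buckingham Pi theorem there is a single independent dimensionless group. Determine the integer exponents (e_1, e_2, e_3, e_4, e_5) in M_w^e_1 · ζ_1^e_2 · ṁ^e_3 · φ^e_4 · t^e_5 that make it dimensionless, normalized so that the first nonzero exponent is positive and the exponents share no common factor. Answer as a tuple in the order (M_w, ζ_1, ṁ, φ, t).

(3, 1, -3, -1, -3)

M: e_1·(1) + e_2·(0) + e_3·(1) + e_4·(0) + e_5·(0) = 0
L: e_1·(0) + e_2·(-1) + e_3·(0) + e_4·(-1) + e_5·(0) = 0
T: e_1·(0) + e_2·(2) + e_3·(-1) + e_4·(2) + e_5·(1) = 0
N: e_1·(-1) + e_2·(2) + e_3·(0) + e_4·(-1) + e_5·(0) = 0
Solving this homogeneous linear system for the smallest-integer solution (first nonzero entry positive) gives (3, 1, -3, -1, -3).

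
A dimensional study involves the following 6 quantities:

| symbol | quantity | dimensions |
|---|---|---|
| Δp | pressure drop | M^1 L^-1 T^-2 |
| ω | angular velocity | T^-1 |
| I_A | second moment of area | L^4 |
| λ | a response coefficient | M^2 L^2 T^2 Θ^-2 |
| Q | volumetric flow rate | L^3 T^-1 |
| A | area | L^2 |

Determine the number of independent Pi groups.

2

There are 6 variables and 4 base dimensions (M, L, T, Θ).
The dimension matrix has rank 4.
Independent dimensionless groups: 6 − 4 = 2.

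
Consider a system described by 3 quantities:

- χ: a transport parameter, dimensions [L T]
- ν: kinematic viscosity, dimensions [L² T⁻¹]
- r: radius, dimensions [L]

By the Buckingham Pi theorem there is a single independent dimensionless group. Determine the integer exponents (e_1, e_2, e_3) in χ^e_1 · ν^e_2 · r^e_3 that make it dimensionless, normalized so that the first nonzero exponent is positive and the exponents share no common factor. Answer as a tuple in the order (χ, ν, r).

(1, 1, -3)

L: e_1·(1) + e_2·(2) + e_3·(1) = 0
T: e_1·(1) + e_2·(-1) + e_3·(0) = 0
Solving this homogeneous linear system for the smallest-integer solution (first nonzero entry positive) gives (1, 1, -3).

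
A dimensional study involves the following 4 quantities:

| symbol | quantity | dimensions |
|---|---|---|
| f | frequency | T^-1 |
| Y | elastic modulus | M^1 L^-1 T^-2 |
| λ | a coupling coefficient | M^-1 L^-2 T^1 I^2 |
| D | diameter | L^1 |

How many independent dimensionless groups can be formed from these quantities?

0

There are 4 variables and 4 base dimensions (M, L, T, I).
The dimension matrix has rank 4.
Independent dimensionless groups: 4 − 4 = 0.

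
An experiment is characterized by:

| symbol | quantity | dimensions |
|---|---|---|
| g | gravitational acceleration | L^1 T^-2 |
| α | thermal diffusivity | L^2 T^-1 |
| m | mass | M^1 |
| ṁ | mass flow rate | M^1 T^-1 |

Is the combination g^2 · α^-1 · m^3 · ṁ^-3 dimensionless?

Sum the exponent of each base dimension across the product:
  M: 2·[g]_M − [α]_M + 3·[m]_M − 3·[ṁ]_M = 2·(0) − (0) + 3·(1) − 3·(1) = 0
  L: 2·[g]_L − [α]_L + 3·[m]_L − 3·[ṁ]_L = 2·(1) − (2) + 3·(0) − 3·(0) = 0
  T: 2·[g]_T − [α]_T + 3·[m]_T − 3·[ṁ]_T = 2·(-2) − (-1) + 3·(0) − 3·(-1) = 0
  Θ: 2·[g]_Θ − [α]_Θ + 3·[m]_Θ − 3·[ṁ]_Θ = 2·(0) − (0) + 3·(0) − 3·(0) = 0
All base exponents vanish — dimensionless.

yes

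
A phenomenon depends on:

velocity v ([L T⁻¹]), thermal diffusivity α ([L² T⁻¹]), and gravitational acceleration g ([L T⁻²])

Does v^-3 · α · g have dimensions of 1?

Sum the exponent of each base dimension across the product:
  L: −3·[v]_L + [α]_L + [g]_L = −3·(1) + (2) + (1) = 0
  T: −3·[v]_T + [α]_T + [g]_T = −3·(-1) + (-1) + (-2) = 0
All base exponents vanish — dimensionless.

yes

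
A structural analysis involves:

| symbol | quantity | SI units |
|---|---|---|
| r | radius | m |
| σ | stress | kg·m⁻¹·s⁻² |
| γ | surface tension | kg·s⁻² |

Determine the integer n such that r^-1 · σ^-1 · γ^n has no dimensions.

1

Balance the M exponent: (1)·n from γ, plus −(0) − (1) = -1 from the rest, must sum to zero.
n − 1 = 0, so n = 1.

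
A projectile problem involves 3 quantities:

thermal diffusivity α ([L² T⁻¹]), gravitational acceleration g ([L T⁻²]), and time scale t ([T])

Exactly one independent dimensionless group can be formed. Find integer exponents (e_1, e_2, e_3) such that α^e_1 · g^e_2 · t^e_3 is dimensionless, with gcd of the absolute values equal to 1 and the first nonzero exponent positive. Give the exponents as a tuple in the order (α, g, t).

L: e_1·(2) + e_2·(1) + e_3·(0) = 0
T: e_1·(-1) + e_2·(-2) + e_3·(1) = 0
Solving this homogeneous linear system for the smallest-integer solution (first nonzero entry positive) gives (1, -2, -3).

(1, -2, -3)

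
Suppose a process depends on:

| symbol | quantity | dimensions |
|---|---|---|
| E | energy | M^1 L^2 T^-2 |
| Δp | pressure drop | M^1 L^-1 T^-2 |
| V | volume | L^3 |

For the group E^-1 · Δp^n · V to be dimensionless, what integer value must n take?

1

Balance the M exponent: (1)·n from Δp, plus −(1) + (0) = -1 from the rest, must sum to zero.
n − 1 = 0, so n = 1.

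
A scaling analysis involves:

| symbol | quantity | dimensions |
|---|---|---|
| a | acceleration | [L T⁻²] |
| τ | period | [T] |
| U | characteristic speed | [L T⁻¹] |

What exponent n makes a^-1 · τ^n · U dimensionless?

Balance the T exponent: (1)·n from τ, plus −(-2) + (-1) = 1 from the rest, must sum to zero.
n + 1 = 0, so n = -1.

-1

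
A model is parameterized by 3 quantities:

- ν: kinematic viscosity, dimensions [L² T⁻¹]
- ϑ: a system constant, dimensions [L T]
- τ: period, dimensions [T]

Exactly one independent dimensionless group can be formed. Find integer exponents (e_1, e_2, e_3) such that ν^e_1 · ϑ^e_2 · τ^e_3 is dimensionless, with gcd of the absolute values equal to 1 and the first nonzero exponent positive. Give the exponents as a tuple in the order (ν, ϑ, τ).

L: e_1·(2) + e_2·(1) + e_3·(0) = 0
T: e_1·(-1) + e_2·(1) + e_3·(1) = 0
Solving this homogeneous linear system for the smallest-integer solution (first nonzero entry positive) gives (1, -2, 3).

(1, -2, 3)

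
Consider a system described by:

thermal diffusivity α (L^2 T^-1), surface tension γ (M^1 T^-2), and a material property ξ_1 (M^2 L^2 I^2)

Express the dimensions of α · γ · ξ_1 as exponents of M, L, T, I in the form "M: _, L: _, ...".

Collect each base-dimension exponent across the product:
  M: (0) + (1) + (2) = 3
  L: (2) + (0) + (2) = 4
  T: (-1) + (-2) + (0) = -3
  I: (0) + (0) + (2) = 2
So the dimensions are [M³ L⁴ T⁻³ I²].

M: 3, L: 4, T: -3, I: 2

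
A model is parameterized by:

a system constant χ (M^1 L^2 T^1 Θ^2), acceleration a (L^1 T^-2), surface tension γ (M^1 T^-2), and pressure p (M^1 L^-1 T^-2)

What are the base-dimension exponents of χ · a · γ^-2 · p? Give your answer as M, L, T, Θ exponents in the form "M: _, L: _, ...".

Collect each base-dimension exponent across the product:
  M: (1) + (0) − 2·(1) + (1) = 0
  L: (2) + (1) − 2·(0) + (-1) = 2
  T: (1) + (-2) − 2·(-2) + (-2) = 1
  Θ: (2) + (0) − 2·(0) + (0) = 2
So the dimensions are [L² T Θ²].

M: 0, L: 2, T: 1, Θ: 2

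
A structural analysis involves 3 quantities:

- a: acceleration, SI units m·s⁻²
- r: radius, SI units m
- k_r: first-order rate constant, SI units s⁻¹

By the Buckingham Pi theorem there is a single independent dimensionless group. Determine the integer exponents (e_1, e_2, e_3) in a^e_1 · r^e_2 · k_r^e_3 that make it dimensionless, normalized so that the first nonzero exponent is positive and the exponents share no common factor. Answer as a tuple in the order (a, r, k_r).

(1, -1, -2)

L: e_1·(1) + e_2·(1) + e_3·(0) = 0
T: e_1·(-2) + e_2·(0) + e_3·(-1) = 0
Solving this homogeneous linear system for the smallest-integer solution (first nonzero entry positive) gives (1, -1, -2).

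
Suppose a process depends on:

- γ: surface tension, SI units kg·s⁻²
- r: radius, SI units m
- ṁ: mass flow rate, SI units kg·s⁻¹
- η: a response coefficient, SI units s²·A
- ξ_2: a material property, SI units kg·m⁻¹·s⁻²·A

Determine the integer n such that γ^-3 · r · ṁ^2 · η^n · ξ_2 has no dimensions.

-1

Balance the T exponent: (2)·n from η, plus −3·(-2) + (0) + 2·(-1) + (-2) = 2 from the rest, must sum to zero.
2n + 2 = 0, so n = -1.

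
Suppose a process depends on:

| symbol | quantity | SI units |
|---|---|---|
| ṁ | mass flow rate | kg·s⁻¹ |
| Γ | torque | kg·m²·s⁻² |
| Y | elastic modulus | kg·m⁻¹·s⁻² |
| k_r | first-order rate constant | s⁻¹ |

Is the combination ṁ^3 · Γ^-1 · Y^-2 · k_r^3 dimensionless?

Sum the exponent of each base dimension across the product:
  M: 3·[ṁ]_M − [Γ]_M − 2·[Y]_M + 3·[k_r]_M = 3·(1) − (1) − 2·(1) + 3·(0) = 0
  L: 3·[ṁ]_L − [Γ]_L − 2·[Y]_L + 3·[k_r]_L = 3·(0) − (2) − 2·(-1) + 3·(0) = 0
  T: 3·[ṁ]_T − [Γ]_T − 2·[Y]_T + 3·[k_r]_T = 3·(-1) − (-2) − 2·(-2) + 3·(-1) = 0
  Θ: 3·[ṁ]_Θ − [Γ]_Θ − 2·[Y]_Θ + 3·[k_r]_Θ = 3·(0) − (0) − 2·(0) + 3·(0) = 0
All base exponents vanish — dimensionless.

yes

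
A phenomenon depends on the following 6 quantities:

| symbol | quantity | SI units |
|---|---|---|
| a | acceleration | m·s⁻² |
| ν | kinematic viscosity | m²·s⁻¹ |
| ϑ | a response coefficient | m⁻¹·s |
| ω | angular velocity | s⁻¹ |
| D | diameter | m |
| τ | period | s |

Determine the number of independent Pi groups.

There are 6 variables and 2 base dimensions (L, T).
The dimension matrix has rank 2.
Independent dimensionless groups: 6 − 2 = 4.

4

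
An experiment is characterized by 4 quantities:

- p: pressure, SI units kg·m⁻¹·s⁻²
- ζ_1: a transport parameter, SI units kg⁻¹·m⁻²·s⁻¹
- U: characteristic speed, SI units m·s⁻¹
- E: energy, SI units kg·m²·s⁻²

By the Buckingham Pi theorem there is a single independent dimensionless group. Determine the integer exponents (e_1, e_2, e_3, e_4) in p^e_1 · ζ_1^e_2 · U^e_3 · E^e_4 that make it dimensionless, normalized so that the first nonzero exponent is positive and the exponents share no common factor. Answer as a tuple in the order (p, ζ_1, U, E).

(1, -1, 3, -2)

M: e_1·(1) + e_2·(-1) + e_3·(0) + e_4·(1) = 0
L: e_1·(-1) + e_2·(-2) + e_3·(1) + e_4·(2) = 0
T: e_1·(-2) + e_2·(-1) + e_3·(-1) + e_4·(-2) = 0
Solving this homogeneous linear system for the smallest-integer solution (first nonzero entry positive) gives (1, -1, 3, -2).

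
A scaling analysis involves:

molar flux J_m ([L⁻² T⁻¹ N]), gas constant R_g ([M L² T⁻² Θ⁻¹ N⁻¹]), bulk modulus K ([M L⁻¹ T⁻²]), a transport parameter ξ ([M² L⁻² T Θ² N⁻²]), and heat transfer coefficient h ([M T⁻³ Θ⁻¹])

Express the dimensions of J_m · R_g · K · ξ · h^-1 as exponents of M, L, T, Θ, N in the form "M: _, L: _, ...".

M: 3, L: -3, T: -1, Θ: 2, N: -2

Collect each base-dimension exponent across the product:
  M: (0) + (1) + (1) + (2) − (1) = 3
  L: (-2) + (2) + (-1) + (-2) − (0) = -3
  T: (-1) + (-2) + (-2) + (1) − (-3) = -1
  Θ: (0) + (-1) + (0) + (2) − (-1) = 2
  N: (1) + (-1) + (0) + (-2) − (0) = -2
So the dimensions are [M³ L⁻³ T⁻¹ Θ² N⁻²].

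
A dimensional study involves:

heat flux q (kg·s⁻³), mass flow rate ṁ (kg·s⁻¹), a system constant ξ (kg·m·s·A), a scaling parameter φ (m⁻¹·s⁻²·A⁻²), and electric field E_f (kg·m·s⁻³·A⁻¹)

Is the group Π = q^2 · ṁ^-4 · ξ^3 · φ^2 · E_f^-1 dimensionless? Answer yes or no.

Sum the exponent of each base dimension across the product:
  M: 2·[q]_M − 4·[ṁ]_M + 3·[ξ]_M + 2·[φ]_M − [E_f]_M = 2·(1) − 4·(1) + 3·(1) + 2·(0) − (1) = 0
  L: 2·[q]_L − 4·[ṁ]_L + 3·[ξ]_L + 2·[φ]_L − [E_f]_L = 2·(0) − 4·(0) + 3·(1) + 2·(-1) − (1) = 0
  T: 2·[q]_T − 4·[ṁ]_T + 3·[ξ]_T + 2·[φ]_T − [E_f]_T = 2·(-3) − 4·(-1) + 3·(1) + 2·(-2) − (-3) = 0
  I: 2·[q]_I − 4·[ṁ]_I + 3·[ξ]_I + 2·[φ]_I − [E_f]_I = 2·(0) − 4·(0) + 3·(1) + 2·(-2) − (-1) = 0
All base exponents vanish — dimensionless.

yes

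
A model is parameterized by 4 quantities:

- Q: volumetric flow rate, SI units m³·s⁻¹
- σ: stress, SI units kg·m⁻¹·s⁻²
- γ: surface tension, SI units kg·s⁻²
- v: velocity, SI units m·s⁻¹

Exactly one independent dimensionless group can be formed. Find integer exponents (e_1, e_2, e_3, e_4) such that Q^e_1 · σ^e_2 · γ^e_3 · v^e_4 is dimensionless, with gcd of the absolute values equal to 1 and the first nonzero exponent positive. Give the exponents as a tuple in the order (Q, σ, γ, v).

M: e_1·(0) + e_2·(1) + e_3·(1) + e_4·(0) = 0
L: e_1·(3) + e_2·(-1) + e_3·(0) + e_4·(1) = 0
T: e_1·(-1) + e_2·(-2) + e_3·(-2) + e_4·(-1) = 0
Solving this homogeneous linear system for the smallest-integer solution (first nonzero entry positive) gives (1, 2, -2, -1).

(1, 2, -2, -1)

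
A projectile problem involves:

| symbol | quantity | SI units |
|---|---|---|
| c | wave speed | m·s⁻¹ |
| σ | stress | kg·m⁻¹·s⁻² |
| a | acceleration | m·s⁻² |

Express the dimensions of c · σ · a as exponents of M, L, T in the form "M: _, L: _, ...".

M: 1, L: 1, T: -5

Collect each base-dimension exponent across the product:
  M: (0) + (1) + (0) = 1
  L: (1) + (-1) + (1) = 1
  T: (-1) + (-2) + (-2) = -5
So the dimensions are [M L T⁻⁵].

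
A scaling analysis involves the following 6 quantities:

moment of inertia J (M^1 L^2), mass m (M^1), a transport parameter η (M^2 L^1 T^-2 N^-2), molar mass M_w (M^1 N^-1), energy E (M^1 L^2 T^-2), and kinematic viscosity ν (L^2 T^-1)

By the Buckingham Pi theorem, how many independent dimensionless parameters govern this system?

There are 6 variables and 4 base dimensions (M, L, T, N).
The dimension matrix has rank 4.
Independent dimensionless groups: 6 − 4 = 2.

2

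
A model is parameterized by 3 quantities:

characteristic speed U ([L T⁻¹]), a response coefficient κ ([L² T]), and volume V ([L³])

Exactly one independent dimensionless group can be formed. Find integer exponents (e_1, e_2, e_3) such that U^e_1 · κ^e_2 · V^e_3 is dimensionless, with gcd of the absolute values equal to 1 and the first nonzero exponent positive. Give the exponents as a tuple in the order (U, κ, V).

(1, 1, -1)

L: e_1·(1) + e_2·(2) + e_3·(3) = 0
T: e_1·(-1) + e_2·(1) + e_3·(0) = 0
Solving this homogeneous linear system for the smallest-integer solution (first nonzero entry positive) gives (1, 1, -1).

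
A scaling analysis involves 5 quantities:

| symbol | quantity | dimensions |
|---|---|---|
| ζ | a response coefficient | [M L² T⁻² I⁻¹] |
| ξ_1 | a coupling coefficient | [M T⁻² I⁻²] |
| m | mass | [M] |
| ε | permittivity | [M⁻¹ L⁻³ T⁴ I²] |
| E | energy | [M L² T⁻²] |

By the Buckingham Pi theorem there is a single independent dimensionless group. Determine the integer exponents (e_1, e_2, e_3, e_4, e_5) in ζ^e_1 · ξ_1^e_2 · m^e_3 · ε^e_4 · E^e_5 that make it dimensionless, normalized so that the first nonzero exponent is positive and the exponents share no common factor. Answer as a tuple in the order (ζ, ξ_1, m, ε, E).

(2, 1, -2, 2, 1)

M: e_1·(1) + e_2·(1) + e_3·(1) + e_4·(-1) + e_5·(1) = 0
L: e_1·(2) + e_2·(0) + e_3·(0) + e_4·(-3) + e_5·(2) = 0
T: e_1·(-2) + e_2·(-2) + e_3·(0) + e_4·(4) + e_5·(-2) = 0
I: e_1·(-1) + e_2·(-2) + e_3·(0) + e_4·(2) + e_5·(0) = 0
Solving this homogeneous linear system for the smallest-integer solution (first nonzero entry positive) gives (2, 1, -2, 2, 1).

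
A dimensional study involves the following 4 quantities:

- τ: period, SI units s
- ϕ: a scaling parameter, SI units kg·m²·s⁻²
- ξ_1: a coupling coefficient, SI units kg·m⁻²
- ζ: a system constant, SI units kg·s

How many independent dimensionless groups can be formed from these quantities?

1

There are 4 variables and 3 base dimensions (M, L, T).
The dimension matrix has rank 3.
Independent dimensionless groups: 4 − 3 = 1.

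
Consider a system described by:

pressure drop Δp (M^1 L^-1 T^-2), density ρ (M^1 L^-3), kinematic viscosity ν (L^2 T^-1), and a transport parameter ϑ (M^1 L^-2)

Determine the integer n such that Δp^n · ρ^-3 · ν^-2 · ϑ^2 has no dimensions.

1

Balance the M exponent: (1)·n from Δp, plus −3·(1) − 2·(0) + 2·(1) = -1 from the rest, must sum to zero.
n − 1 = 0, so n = 1.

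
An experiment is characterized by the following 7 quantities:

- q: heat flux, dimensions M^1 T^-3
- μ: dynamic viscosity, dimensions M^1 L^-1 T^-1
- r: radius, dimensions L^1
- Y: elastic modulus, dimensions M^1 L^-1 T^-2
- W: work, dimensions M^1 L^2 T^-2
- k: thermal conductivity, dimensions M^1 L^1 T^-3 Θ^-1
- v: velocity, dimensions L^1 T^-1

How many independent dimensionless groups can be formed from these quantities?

There are 7 variables and 4 base dimensions (M, L, T, Θ).
The dimension matrix has rank 4.
Independent dimensionless groups: 7 − 4 = 3.

3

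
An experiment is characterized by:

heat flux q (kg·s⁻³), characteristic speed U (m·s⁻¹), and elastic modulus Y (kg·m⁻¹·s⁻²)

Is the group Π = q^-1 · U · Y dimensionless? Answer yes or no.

yes

Sum the exponent of each base dimension across the product:
  M: −[q]_M + [U]_M + [Y]_M = −(1) + (0) + (1) = 0
  L: −[q]_L + [U]_L + [Y]_L = −(0) + (1) + (-1) = 0
  T: −[q]_T + [U]_T + [Y]_T = −(-3) + (-1) + (-2) = 0
All base exponents vanish — dimensionless.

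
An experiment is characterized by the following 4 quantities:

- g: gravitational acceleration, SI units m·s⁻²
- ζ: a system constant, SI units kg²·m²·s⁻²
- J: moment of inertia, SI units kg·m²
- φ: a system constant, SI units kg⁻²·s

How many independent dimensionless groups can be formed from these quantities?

There are 4 variables and 3 base dimensions (M, L, T).
The dimension matrix has rank 3.
Independent dimensionless groups: 4 − 3 = 1.

1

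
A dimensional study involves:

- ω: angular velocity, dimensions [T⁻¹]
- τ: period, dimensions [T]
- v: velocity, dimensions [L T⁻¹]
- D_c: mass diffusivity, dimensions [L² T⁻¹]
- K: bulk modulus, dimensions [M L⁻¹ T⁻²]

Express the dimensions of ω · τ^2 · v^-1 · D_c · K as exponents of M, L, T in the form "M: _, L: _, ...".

Collect each base-dimension exponent across the product:
  M: (0) + 2·(0) − (0) + (0) + (1) = 1
  L: (0) + 2·(0) − (1) + (2) + (-1) = 0
  T: (-1) + 2·(1) − (-1) + (-1) + (-2) = -1
So the dimensions are [M T⁻¹].

M: 1, L: 0, T: -1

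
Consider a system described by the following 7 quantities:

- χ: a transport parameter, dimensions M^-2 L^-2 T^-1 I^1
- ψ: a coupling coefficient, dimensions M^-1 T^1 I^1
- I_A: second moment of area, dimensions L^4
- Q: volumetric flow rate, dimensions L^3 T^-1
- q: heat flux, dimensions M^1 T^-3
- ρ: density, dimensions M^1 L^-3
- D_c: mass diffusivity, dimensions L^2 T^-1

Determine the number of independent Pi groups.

There are 7 variables and 4 base dimensions (M, L, T, I).
The dimension matrix has rank 4.
Independent dimensionless groups: 7 − 4 = 3.

3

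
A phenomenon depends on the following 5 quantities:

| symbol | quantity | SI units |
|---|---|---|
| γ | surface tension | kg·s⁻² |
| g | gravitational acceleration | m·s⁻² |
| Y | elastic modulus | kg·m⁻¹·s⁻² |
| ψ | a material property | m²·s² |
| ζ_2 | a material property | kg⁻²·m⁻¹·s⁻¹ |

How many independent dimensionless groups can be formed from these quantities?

2

There are 5 variables and 3 base dimensions (M, L, T).
The dimension matrix has rank 3.
Independent dimensionless groups: 5 − 3 = 2.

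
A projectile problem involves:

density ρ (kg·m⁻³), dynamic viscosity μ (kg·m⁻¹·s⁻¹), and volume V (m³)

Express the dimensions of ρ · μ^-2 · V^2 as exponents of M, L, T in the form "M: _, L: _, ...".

M: -1, L: 5, T: 2

Collect each base-dimension exponent across the product:
  M: (1) − 2·(1) + 2·(0) = -1
  L: (-3) − 2·(-1) + 2·(3) = 5
  T: (0) − 2·(-1) + 2·(0) = 2
So the dimensions are [M⁻¹ L⁵ T²].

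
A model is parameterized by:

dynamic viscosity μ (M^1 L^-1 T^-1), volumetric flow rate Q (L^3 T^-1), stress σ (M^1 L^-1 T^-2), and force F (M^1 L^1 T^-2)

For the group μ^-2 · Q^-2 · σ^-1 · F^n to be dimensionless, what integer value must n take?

Balance the M exponent: (1)·n from F, plus −2·(1) − 2·(0) − (1) = -3 from the rest, must sum to zero.
n − 3 = 0, so n = 3.

3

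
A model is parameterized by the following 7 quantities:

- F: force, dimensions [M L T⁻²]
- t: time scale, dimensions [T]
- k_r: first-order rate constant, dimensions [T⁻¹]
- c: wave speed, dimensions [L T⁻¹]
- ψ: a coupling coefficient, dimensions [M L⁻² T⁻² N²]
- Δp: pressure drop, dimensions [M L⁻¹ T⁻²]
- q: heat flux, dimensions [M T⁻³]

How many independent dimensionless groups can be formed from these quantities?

3

There are 7 variables and 4 base dimensions (M, L, T, N).
The dimension matrix has rank 4.
Independent dimensionless groups: 7 − 4 = 3.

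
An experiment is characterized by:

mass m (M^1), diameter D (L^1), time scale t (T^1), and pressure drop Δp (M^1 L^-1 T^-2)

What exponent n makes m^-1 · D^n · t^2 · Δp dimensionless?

1

Balance the L exponent: (1)·n from D, plus −(0) + 2·(0) + (-1) = -1 from the rest, must sum to zero.
n − 1 = 0, so n = 1.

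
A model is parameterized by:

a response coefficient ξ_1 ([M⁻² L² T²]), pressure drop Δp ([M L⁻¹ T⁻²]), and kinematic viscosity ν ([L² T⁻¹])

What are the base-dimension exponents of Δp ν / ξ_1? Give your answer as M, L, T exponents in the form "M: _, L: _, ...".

Collect each base-dimension exponent across the product:
  M: −(-2) + (1) + (0) = 3
  L: −(2) + (-1) + (2) = -1
  T: −(2) + (-2) + (-1) = -5
So the dimensions are [M³ L⁻¹ T⁻⁵].

M: 3, L: -1, T: -5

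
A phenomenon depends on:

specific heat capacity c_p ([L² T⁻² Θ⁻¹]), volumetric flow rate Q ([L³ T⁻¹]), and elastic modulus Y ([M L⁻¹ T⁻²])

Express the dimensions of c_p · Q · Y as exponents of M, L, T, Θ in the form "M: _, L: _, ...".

M: 1, L: 4, T: -5, Θ: -1

Collect each base-dimension exponent across the product:
  M: (0) + (0) + (1) = 1
  L: (2) + (3) + (-1) = 4
  T: (-2) + (-1) + (-2) = -5
  Θ: (-1) + (0) + (0) = -1
So the dimensions are [M L⁴ T⁻⁵ Θ⁻¹].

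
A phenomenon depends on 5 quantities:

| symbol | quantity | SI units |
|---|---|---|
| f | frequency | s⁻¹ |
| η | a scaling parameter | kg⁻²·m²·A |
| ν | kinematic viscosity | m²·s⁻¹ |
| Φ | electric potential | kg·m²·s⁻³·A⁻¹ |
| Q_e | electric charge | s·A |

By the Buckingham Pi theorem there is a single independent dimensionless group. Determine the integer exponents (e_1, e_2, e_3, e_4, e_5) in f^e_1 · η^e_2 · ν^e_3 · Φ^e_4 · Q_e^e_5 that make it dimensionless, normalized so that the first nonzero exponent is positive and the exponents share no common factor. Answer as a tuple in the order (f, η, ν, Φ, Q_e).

M: e_1·(0) + e_2·(-2) + e_3·(0) + e_4·(1) + e_5·(0) = 0
L: e_1·(0) + e_2·(2) + e_3·(2) + e_4·(2) + e_5·(0) = 0
T: e_1·(-1) + e_2·(0) + e_3·(-1) + e_4·(-3) + e_5·(1) = 0
I: e_1·(0) + e_2·(1) + e_3·(0) + e_4·(-1) + e_5·(1) = 0
Solving this homogeneous linear system for the smallest-integer solution (first nonzero entry positive) gives (2, -1, 3, -2, -1).

(2, -1, 3, -2, -1)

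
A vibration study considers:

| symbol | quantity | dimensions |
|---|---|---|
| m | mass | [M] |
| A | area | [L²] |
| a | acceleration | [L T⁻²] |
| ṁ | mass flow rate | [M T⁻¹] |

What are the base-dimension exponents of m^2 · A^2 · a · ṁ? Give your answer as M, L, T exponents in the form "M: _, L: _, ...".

Collect each base-dimension exponent across the product:
  M: 2·(1) + 2·(0) + (0) + (1) = 3
  L: 2·(0) + 2·(2) + (1) + (0) = 5
  T: 2·(0) + 2·(0) + (-2) + (-1) = -3
So the dimensions are [M³ L⁵ T⁻³].

M: 3, L: 5, T: -3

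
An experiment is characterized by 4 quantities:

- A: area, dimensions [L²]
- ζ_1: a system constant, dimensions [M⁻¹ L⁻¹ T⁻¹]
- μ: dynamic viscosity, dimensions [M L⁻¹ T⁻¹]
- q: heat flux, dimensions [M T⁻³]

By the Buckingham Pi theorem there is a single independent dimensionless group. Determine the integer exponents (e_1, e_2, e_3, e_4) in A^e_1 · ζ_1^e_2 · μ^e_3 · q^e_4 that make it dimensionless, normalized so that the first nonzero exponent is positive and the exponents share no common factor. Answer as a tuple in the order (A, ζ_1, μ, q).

M: e_1·(0) + e_2·(-1) + e_3·(1) + e_4·(1) = 0
L: e_1·(2) + e_2·(-1) + e_3·(-1) + e_4·(0) = 0
T: e_1·(0) + e_2·(-1) + e_3·(-1) + e_4·(-3) = 0
Solving this homogeneous linear system for the smallest-integer solution (first nonzero entry positive) gives (3, 2, 4, -2).

(3, 2, 4, -2)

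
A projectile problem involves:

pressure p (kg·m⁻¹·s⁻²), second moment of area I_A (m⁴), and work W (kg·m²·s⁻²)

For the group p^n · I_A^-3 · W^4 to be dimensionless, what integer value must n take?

Balance the M exponent: (1)·n from p, plus −3·(0) + 4·(1) = 4 from the rest, must sum to zero.
n + 4 = 0, so n = -4.

-4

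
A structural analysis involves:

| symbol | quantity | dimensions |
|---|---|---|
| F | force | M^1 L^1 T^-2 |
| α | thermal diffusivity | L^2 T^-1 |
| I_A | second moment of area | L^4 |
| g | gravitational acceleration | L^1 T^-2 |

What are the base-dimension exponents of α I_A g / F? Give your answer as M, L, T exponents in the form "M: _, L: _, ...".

Collect each base-dimension exponent across the product:
  M: −(1) + (0) + (0) + (0) = -1
  L: −(1) + (2) + (4) + (1) = 6
  T: −(-2) + (-1) + (0) + (-2) = -1
So the dimensions are [M⁻¹ L⁶ T⁻¹].

M: -1, L: 6, T: -1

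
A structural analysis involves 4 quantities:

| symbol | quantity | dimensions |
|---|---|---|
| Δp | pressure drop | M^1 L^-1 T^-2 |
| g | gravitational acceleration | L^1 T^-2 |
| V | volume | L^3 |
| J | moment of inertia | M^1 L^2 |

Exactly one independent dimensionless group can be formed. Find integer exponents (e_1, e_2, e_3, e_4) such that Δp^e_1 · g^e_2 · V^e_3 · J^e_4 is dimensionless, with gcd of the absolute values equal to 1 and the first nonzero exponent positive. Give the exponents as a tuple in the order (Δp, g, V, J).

(3, -3, 4, -3)

M: e_1·(1) + e_2·(0) + e_3·(0) + e_4·(1) = 0
L: e_1·(-1) + e_2·(1) + e_3·(3) + e_4·(2) = 0
T: e_1·(-2) + e_2·(-2) + e_3·(0) + e_4·(0) = 0
Solving this homogeneous linear system for the smallest-integer solution (first nonzero entry positive) gives (3, -3, 4, -3).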